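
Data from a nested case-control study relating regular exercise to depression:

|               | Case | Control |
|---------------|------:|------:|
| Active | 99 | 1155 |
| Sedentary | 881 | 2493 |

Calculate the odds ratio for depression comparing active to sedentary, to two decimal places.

Cells: a = 99, b = 1155, c = 881, d = 2493.
OR = (a·d)/(b·c) = (99 × 2493) / (1155 × 881) = 246807 / 1017555 = 0.24255
Exposure is associated with lower odds of depression (OR = 0.24 < 1).

0.24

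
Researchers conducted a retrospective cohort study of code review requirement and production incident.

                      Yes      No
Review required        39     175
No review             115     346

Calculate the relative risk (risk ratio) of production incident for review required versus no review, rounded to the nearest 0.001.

0.731

Cells: a = 39, b = 175, c = 115, d = 346.
Risk in exposed = 39/214 = 0.18224; risk in unexposed = 115/461 = 0.24946.
RR = 0.18224 / 0.24946 = 0.73056
The risk is 27% lower among the exposed than among the unexposed.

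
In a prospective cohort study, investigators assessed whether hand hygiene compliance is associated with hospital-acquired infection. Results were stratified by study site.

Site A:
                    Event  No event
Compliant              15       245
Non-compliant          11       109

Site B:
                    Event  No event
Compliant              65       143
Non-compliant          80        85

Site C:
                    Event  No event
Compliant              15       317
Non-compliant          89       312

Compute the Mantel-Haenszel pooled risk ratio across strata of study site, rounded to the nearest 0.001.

RR_MH = Σ(aᵢ·n₀ᵢ/nᵢ) / Σ(cᵢ·n₁ᵢ/nᵢ), with n₁ᵢ = aᵢ+bᵢ (exposed), n₀ᵢ = cᵢ+dᵢ (unexposed), nᵢ = n₁ᵢ+n₀ᵢ.
Stratum 1 (Site A): n₁ = 260, n₀ = 120, n = 380; a·n₀/n = 15·120/380 = 4.7368; c·n₁/n = 11·260/380 = 7.5263
Stratum 2 (Site B): n₁ = 208, n₀ = 165, n = 373; a·n₀/n = 65·165/373 = 28.7534; c·n₁/n = 80·208/373 = 44.6113
Stratum 3 (Site C): n₁ = 332, n₀ = 401, n = 733; a·n₀/n = 15·401/733 = 8.2060; c·n₁/n = 89·332/733 = 40.3111
RR_MH = (4.7368 + 28.7534 + 8.2060) / (7.5263 + 44.6113 + 40.3111) = 41.6962 / 92.4486 = 0.45102

0.451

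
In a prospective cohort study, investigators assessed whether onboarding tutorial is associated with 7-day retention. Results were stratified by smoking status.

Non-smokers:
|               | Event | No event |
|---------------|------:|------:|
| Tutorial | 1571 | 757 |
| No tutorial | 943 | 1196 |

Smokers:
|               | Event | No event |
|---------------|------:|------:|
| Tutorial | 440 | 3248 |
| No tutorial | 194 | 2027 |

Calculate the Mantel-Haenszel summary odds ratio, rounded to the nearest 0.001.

2.145

OR_MH = Σ(aᵢdᵢ/nᵢ) / Σ(bᵢcᵢ/nᵢ), where nᵢ is the stratum total.
Stratum 1 (Non-smokers): n = 4467; a·d/n = 1571·1196/4467 = 420.6214; b·c/n = 757·943/4467 = 159.8055
Stratum 2 (Smokers): n = 5909; a·d/n = 440·2027/5909 = 150.9359; b·c/n = 3248·194/5909 = 106.6360
OR_MH = (420.6214 + 150.9359) / (159.8055 + 106.6360) = 571.5573 / 266.4414 = 2.14515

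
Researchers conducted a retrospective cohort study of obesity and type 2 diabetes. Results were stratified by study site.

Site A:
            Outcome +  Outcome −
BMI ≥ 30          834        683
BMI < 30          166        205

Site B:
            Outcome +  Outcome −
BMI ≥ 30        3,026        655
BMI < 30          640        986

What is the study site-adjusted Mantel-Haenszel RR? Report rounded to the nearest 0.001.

RR_MH = Σ(aᵢ·n₀ᵢ/nᵢ) / Σ(cᵢ·n₁ᵢ/nᵢ), with n₁ᵢ = aᵢ+bᵢ (exposed), n₀ᵢ = cᵢ+dᵢ (unexposed), nᵢ = n₁ᵢ+n₀ᵢ.
Stratum 1 (Site A): n₁ = 1517, n₀ = 371, n = 1888; a·n₀/n = 834·371/1888 = 163.8845; c·n₁/n = 166·1517/1888 = 133.3803
Stratum 2 (Site B): n₁ = 3681, n₀ = 1626, n = 5307; a·n₀/n = 3026·1626/5307 = 927.1295; c·n₁/n = 640·3681/5307 = 443.9118
RR_MH = (163.8845 + 927.1295) / (133.3803 + 443.9118) = 1091.0140 / 577.2921 = 1.88988

1.890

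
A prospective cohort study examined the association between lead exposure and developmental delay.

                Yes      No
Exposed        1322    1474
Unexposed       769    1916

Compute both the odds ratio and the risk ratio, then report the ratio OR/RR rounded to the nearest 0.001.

1.354

Cells: a = 1322, b = 1474, c = 769, d = 1916.
OR = (1322·1916)/(1474·769) = 2532952/1133506 = 2.23462
Risk in exposed = 1322/2796 = 0.47282; risk in unexposed = 769/2685 = 0.28641; RR = 1.65087
OR/RR = 2.23462 / 1.65087 = 1.35360
The outcome is not rare, so the OR lies further from 1 than the RR.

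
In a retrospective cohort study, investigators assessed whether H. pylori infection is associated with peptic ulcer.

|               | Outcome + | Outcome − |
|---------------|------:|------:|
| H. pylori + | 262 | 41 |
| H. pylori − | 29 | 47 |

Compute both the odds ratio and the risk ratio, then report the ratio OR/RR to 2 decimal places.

Cells: a = 262, b = 41, c = 29, d = 47.
OR = (262·47)/(41·29) = 12314/1189 = 10.35660
Risk in exposed = 262/303 = 0.86469; risk in unexposed = 29/76 = 0.38158; RR = 2.26607
OR/RR = 10.35660 / 2.26607 = 4.57028
The outcome is not rare, so the OR lies further from 1 than the RR.

4.57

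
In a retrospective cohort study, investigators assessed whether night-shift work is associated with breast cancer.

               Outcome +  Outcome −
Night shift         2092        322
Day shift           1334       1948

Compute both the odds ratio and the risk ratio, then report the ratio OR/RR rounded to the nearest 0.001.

4.450

Cells: a = 2092, b = 322, c = 1334, d = 1948.
OR = (2092·1948)/(322·1334) = 4075216/429548 = 9.48722
Risk in exposed = 2092/2414 = 0.86661; risk in unexposed = 1334/3282 = 0.40646; RR = 2.13210
OR/RR = 9.48722 / 2.13210 = 4.44971
The outcome is not rare, so the OR lies further from 1 than the RR.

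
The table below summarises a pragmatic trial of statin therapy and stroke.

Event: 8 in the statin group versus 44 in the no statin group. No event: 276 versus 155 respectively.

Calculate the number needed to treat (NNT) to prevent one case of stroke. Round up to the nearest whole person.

6

Risk in treated group = 8/284 = 0.02817; risk in control = 44/199 = 0.22111.
Absolute risk reduction = 0.22111 − 0.02817 = 0.19294
NNT = 1 / ARR = 1 / 0.19294 = 5.183 → round up → 6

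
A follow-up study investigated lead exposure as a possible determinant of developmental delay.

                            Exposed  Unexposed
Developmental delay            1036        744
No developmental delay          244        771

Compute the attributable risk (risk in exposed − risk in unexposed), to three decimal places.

Reading the table with exposure as columns: a = 1036 (Exposed, case), b = 244 (Exposed, non-case), c = 744 (Unexposed, case), d = 771.
Risk in exposed = 1036/1280 = 0.809375; risk in unexposed = 744/1515 = 0.491089.
Risk difference = 0.809375 − 0.491089 = 0.318286

0.318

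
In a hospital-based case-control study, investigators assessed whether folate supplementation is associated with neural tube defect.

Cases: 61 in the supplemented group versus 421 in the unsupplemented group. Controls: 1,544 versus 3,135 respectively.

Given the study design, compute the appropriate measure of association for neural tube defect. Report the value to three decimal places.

0.294

From the description: a = 61, b = 1544, c = 421, d = 3135.
This is a hospital-based case-control study: participants were sampled on outcome status, so risks in the source population cannot be estimated directly — relative risk is not valid here. The odds ratio is the appropriate measure.
OR = (a·d)/(b·c) = (61 × 3135) / (1544 × 421) = 191235 / 650024 = 0.29420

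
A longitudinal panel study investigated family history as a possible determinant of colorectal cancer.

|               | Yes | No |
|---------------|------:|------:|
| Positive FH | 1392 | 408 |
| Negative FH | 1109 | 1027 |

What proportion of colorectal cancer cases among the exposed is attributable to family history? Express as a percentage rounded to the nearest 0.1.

Cells: a = 1392, b = 408, c = 1109, d = 1027.
Risk in exposed = 1392/1800 = 0.77333; risk in unexposed = 1109/2136 = 0.51919.
RR = 0.77333/0.51919 = 1.48949
AR% = (RR − 1)/RR × 100 = (1.48949 − 1)/1.48949 × 100 = 32.8627%

32.9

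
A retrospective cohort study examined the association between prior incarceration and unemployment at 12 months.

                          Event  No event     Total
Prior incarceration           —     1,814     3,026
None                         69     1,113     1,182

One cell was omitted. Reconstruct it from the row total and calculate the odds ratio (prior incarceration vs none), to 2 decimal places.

The missing cell is in the exposed row: 3026 − 1814 = 1212.
So a = 1212, b = 1814, c = 69, d = 1113.
OR = (a·d)/(b·c) = (1212 × 1113) / (1814 × 69) = 1348956 / 125166 = 10.77734

10.78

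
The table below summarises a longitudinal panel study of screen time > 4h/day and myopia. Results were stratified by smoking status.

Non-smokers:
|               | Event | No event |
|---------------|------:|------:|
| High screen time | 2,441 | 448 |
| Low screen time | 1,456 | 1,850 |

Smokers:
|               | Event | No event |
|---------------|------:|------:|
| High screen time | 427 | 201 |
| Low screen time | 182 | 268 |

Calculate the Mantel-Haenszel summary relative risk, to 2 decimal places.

1.89

RR_MH = Σ(aᵢ·n₀ᵢ/nᵢ) / Σ(cᵢ·n₁ᵢ/nᵢ), with n₁ᵢ = aᵢ+bᵢ (exposed), n₀ᵢ = cᵢ+dᵢ (unexposed), nᵢ = n₁ᵢ+n₀ᵢ.
Stratum 1 (Non-smokers): n₁ = 2889, n₀ = 3306, n = 6195; a·n₀/n = 2441·3306/6195 = 1302.6547; c·n₁/n = 1456·2889/6195 = 678.9966
Stratum 2 (Smokers): n₁ = 628, n₀ = 450, n = 1078; a·n₀/n = 427·450/1078 = 178.2468; c·n₁/n = 182·628/1078 = 106.0260
RR_MH = (1302.6547 + 178.2468) / (678.9966 + 106.0260) = 1480.9015 / 785.0226 = 1.88644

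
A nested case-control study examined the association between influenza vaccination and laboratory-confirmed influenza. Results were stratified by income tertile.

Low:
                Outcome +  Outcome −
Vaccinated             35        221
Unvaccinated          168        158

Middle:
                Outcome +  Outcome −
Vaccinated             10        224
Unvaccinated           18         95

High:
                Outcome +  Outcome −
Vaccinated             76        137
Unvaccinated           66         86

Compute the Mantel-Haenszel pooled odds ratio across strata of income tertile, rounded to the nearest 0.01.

OR_MH = Σ(aᵢdᵢ/nᵢ) / Σ(bᵢcᵢ/nᵢ), where nᵢ is the stratum total.
Stratum 1 (Low): n = 582; a·d/n = 35·158/582 = 9.5017; b·c/n = 221·168/582 = 63.7938
Stratum 2 (Middle): n = 347; a·d/n = 10·95/347 = 2.7378; b·c/n = 224·18/347 = 11.6196
Stratum 3 (High): n = 365; a·d/n = 76·86/365 = 17.9068; b·c/n = 137·66/365 = 24.7726
OR_MH = (9.5017 + 2.7378 + 17.9068) / (63.7938 + 11.6196 + 24.7726) = 30.1463 / 100.1860 = 0.30090

0.30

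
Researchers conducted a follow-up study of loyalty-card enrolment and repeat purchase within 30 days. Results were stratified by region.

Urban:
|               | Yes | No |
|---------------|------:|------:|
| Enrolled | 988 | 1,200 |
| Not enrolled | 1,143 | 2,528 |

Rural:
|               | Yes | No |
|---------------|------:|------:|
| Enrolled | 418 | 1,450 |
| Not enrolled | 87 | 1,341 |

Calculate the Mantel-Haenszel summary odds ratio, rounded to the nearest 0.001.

2.189

OR_MH = Σ(aᵢdᵢ/nᵢ) / Σ(bᵢcᵢ/nᵢ), where nᵢ is the stratum total.
Stratum 1 (Urban): n = 5859; a·d/n = 988·2528/5859 = 426.2953; b·c/n = 1200·1143/5859 = 234.1014
Stratum 2 (Rural): n = 3296; a·d/n = 418·1341/3296 = 170.0661; b·c/n = 1450·87/3296 = 38.2737
OR_MH = (426.2953 + 170.0661) / (234.1014 + 38.2737) = 596.3614 / 272.3750 = 2.18949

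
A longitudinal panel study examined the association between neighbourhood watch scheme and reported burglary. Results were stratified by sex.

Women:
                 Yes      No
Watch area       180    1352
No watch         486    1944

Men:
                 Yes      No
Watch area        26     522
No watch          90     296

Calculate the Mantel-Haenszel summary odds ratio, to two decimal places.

OR_MH = Σ(aᵢdᵢ/nᵢ) / Σ(bᵢcᵢ/nᵢ), where nᵢ is the stratum total.
Stratum 1 (Women): n = 3962; a·d/n = 180·1944/3962 = 88.3190; b·c/n = 1352·486/3962 = 165.8435
Stratum 2 (Men): n = 934; a·d/n = 26·296/934 = 8.2398; b·c/n = 522·90/934 = 50.2998
OR_MH = (88.3190 + 8.2398) / (165.8435 + 50.2998) = 96.5589 / 216.1433 = 0.44674

0.45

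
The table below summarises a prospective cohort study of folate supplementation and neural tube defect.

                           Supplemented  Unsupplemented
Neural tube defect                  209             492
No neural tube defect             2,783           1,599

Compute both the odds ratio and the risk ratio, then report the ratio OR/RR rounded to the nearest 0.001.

Reading the table with exposure as columns: a = 209 (Supplemented, case), b = 2783 (Supplemented, non-case), c = 492 (Unsupplemented, case), d = 1599.
OR = (209·1599)/(2783·492) = 334191/1369236 = 0.24407
Risk in exposed = 209/2992 = 0.06985; risk in unexposed = 492/2091 = 0.23529; RR = 0.29688
OR/RR = 0.24407 / 0.29688 = 0.82213
The outcome is not rare, so the OR lies further from 1 than the RR.

0.822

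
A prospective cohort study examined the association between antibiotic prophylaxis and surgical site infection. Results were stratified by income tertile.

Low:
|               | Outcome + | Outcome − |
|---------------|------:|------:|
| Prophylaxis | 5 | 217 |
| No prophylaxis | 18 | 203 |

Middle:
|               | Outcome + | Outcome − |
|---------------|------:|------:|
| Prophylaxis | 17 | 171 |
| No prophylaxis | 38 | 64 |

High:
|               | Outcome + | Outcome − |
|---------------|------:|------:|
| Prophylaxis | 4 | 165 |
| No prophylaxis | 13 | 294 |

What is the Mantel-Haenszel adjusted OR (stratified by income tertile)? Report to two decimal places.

OR_MH = Σ(aᵢdᵢ/nᵢ) / Σ(bᵢcᵢ/nᵢ), where nᵢ is the stratum total.
Stratum 1 (Low): n = 443; a·d/n = 5·203/443 = 2.2912; b·c/n = 217·18/443 = 8.8172
Stratum 2 (Middle): n = 290; a·d/n = 17·64/290 = 3.7517; b·c/n = 171·38/290 = 22.4069
Stratum 3 (High): n = 476; a·d/n = 4·294/476 = 2.4706; b·c/n = 165·13/476 = 4.5063
OR_MH = (2.2912 + 3.7517 + 2.4706) / (8.8172 + 22.4069 + 4.5063) = 8.5135 / 35.7304 = 0.23827

0.24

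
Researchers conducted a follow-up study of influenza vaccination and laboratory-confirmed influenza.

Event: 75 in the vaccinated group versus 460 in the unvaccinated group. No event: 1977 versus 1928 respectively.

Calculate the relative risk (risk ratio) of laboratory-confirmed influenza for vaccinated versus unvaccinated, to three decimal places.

From the description: a = 75, b = 1977, c = 460, d = 1928.
Risk in exposed = 75/2052 = 0.03655; risk in unexposed = 460/2388 = 0.19263.
RR = 0.03655 / 0.19263 = 0.18974
The risk is 81% lower among the exposed than among the unexposed.

0.190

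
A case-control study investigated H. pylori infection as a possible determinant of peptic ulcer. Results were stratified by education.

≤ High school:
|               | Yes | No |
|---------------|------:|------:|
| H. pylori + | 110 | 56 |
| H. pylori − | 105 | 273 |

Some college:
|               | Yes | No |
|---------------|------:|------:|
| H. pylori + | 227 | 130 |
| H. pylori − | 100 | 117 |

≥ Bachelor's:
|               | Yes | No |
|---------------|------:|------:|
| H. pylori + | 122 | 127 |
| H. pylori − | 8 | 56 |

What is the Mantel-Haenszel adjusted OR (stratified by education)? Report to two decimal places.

3.36

OR_MH = Σ(aᵢdᵢ/nᵢ) / Σ(bᵢcᵢ/nᵢ), where nᵢ is the stratum total.
Stratum 1 (≤ High school): n = 544; a·d/n = 110·273/544 = 55.2022; b·c/n = 56·105/544 = 10.8088
Stratum 2 (Some college): n = 574; a·d/n = 227·117/574 = 46.2700; b·c/n = 130·100/574 = 22.6481
Stratum 3 (≥ Bachelor's): n = 313; a·d/n = 122·56/313 = 21.8275; b·c/n = 127·8/313 = 3.2460
OR_MH = (55.2022 + 46.2700 + 21.8275) / (10.8088 + 22.6481 + 3.2460) = 123.2997 / 36.7029 = 3.35940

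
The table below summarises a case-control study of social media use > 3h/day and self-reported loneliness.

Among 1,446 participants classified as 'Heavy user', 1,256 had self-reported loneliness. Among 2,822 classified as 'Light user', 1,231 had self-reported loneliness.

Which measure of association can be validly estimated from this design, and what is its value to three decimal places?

8.544

From the description: a = 1256, b = 190, c = 1231, d = 1591.
This is a case-control study: participants were sampled on outcome status, so risks in the source population cannot be estimated directly — relative risk is not valid here. The odds ratio is the appropriate measure.
OR = (a·d)/(b·c) = (1256 × 1591) / (190 × 1231) = 1998296 / 233890 = 8.54374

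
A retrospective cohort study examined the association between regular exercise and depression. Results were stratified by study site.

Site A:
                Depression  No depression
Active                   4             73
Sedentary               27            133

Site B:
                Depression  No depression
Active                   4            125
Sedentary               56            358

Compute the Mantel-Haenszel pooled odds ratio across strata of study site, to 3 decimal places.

OR_MH = Σ(aᵢdᵢ/nᵢ) / Σ(bᵢcᵢ/nᵢ), where nᵢ is the stratum total.
Stratum 1 (Site A): n = 237; a·d/n = 4·133/237 = 2.2447; b·c/n = 73·27/237 = 8.3165
Stratum 2 (Site B): n = 543; a·d/n = 4·358/543 = 2.6372; b·c/n = 125·56/543 = 12.8913
OR_MH = (2.2447 + 2.6372) / (8.3165 + 12.8913) = 4.8819 / 21.2078 = 0.23019

0.230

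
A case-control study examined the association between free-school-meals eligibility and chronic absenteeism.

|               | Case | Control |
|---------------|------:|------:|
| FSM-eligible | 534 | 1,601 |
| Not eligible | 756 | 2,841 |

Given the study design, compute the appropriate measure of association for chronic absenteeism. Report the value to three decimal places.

Cells: a = 534, b = 1601, c = 756, d = 2841.
This is a case-control study: participants were sampled on outcome status, so risks in the source population cannot be estimated directly — relative risk is not valid here. The odds ratio is the appropriate measure.
OR = (a·d)/(b·c) = (534 × 2841) / (1601 × 756) = 1517094 / 1210356 = 1.25343

1.253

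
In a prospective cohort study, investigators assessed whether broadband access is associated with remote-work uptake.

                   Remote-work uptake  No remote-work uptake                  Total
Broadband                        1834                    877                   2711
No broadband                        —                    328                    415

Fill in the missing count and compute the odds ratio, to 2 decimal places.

7.88

The missing cell is in the unexposed row: 415 − 328 = 87.
So a = 1834, b = 877, c = 87, d = 328.
OR = (a·d)/(b·c) = (1834 × 328) / (877 × 87) = 601552 / 76299 = 7.88414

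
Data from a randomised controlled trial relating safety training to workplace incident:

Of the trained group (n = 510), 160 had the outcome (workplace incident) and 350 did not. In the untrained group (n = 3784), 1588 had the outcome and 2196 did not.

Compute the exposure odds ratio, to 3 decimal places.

0.632

From the description: a = 160, b = 350, c = 1588, d = 2196.
OR = (a·d)/(b·c) = (160 × 2196) / (350 × 1588) = 351360 / 555800 = 0.63217
Exposure is associated with lower odds of workplace incident (OR = 0.63 < 1).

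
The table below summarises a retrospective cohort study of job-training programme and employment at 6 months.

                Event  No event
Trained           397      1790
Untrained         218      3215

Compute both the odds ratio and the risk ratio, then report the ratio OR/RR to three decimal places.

1.144

Cells: a = 397, b = 1790, c = 218, d = 3215.
OR = (397·3215)/(1790·218) = 1276355/390220 = 3.27086
Risk in exposed = 397/2187 = 0.18153; risk in unexposed = 218/3433 = 0.06350; RR = 2.85864
OR/RR = 3.27086 / 2.85864 = 1.14420
The outcome is not rare, so the OR lies further from 1 than the RR.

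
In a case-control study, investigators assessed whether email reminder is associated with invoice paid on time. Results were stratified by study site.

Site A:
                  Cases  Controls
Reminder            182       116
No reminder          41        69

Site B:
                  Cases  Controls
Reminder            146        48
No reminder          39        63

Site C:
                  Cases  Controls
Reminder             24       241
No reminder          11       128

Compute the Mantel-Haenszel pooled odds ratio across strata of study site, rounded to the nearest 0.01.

2.83

OR_MH = Σ(aᵢdᵢ/nᵢ) / Σ(bᵢcᵢ/nᵢ), where nᵢ is the stratum total.
Stratum 1 (Site A): n = 408; a·d/n = 182·69/408 = 30.7794; b·c/n = 116·41/408 = 11.6569
Stratum 2 (Site B): n = 296; a·d/n = 146·63/296 = 31.0743; b·c/n = 48·39/296 = 6.3243
Stratum 3 (Site C): n = 404; a·d/n = 24·128/404 = 7.6040; b·c/n = 241·11/404 = 6.5619
OR_MH = (30.7794 + 31.0743 + 7.6040) / (11.6569 + 6.3243 + 6.5619) = 69.4577 / 24.5431 = 2.83003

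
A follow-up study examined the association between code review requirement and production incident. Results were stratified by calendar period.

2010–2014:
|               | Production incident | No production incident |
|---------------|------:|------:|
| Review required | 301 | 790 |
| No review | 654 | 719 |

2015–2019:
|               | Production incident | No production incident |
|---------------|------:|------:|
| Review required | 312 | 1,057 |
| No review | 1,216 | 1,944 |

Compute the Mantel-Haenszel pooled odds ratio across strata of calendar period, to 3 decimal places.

OR_MH = Σ(aᵢdᵢ/nᵢ) / Σ(bᵢcᵢ/nᵢ), where nᵢ is the stratum total.
Stratum 1 (2010–2014): n = 2464; a·d/n = 301·719/2464 = 87.8324; b·c/n = 790·654/2464 = 209.6834
Stratum 2 (2015–2019): n = 4529; a·d/n = 312·1944/4529 = 133.9210; b·c/n = 1057·1216/4529 = 283.7960
OR_MH = (87.8324 + 133.9210) / (209.6834 + 283.7960) = 221.7533 / 493.4794 = 0.44937

0.449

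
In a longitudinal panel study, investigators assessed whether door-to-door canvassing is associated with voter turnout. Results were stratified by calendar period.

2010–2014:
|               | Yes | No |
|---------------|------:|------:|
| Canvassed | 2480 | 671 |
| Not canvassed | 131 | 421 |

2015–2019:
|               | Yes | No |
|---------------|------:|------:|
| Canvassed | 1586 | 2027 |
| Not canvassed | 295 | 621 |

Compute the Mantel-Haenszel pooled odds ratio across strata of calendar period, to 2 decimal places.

OR_MH = Σ(aᵢdᵢ/nᵢ) / Σ(bᵢcᵢ/nᵢ), where nᵢ is the stratum total.
Stratum 1 (2010–2014): n = 3703; a·d/n = 2480·421/3703 = 281.9552; b·c/n = 671·131/3703 = 23.7378
Stratum 2 (2015–2019): n = 4529; a·d/n = 1586·621/4529 = 217.4665; b·c/n = 2027·295/4529 = 132.0302
OR_MH = (281.9552 + 217.4665) / (23.7378 + 132.0302) = 499.4217 / 155.7680 = 3.20619

3.21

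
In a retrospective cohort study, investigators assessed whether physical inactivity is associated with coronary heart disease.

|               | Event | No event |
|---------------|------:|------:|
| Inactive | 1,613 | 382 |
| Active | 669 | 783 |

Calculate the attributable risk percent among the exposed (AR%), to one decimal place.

43.0

Cells: a = 1613, b = 382, c = 669, d = 783.
Risk in exposed = 1613/1995 = 0.80852; risk in unexposed = 669/1452 = 0.46074.
RR = 0.80852/0.46074 = 1.75482
AR% = (RR − 1)/RR × 100 = (1.75482 − 1)/1.75482 × 100 = 43.0140%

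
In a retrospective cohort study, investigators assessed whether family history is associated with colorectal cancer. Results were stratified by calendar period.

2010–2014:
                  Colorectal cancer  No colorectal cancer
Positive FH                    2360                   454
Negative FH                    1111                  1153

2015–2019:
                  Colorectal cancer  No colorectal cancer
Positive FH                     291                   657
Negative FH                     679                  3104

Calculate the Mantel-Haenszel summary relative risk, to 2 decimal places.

1.71

RR_MH = Σ(aᵢ·n₀ᵢ/nᵢ) / Σ(cᵢ·n₁ᵢ/nᵢ), with n₁ᵢ = aᵢ+bᵢ (exposed), n₀ᵢ = cᵢ+dᵢ (unexposed), nᵢ = n₁ᵢ+n₀ᵢ.
Stratum 1 (2010–2014): n₁ = 2814, n₀ = 2264, n = 5078; a·n₀/n = 2360·2264/5078 = 1052.1938; c·n₁/n = 1111·2814/5078 = 615.6664
Stratum 2 (2015–2019): n₁ = 948, n₀ = 3783, n = 4731; a·n₀/n = 291·3783/4731 = 232.6893; c·n₁/n = 679·948/4731 = 136.0583
RR_MH = (1052.1938 + 232.6893) / (615.6664 + 136.0583) = 1284.8831 / 751.7247 = 1.70925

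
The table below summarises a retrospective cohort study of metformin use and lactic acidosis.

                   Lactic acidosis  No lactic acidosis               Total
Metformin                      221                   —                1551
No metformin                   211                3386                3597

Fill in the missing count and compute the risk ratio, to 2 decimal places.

2.43

The missing cell is in the exposed row: 1551 − 221 = 1330.
So a = 221, b = 1330, c = 211, d = 3386.
RR = [a/(a+b)] / [c/(c+d)] = (221/1551) / (211/3597) = 0.14249/0.05866 = 2.42906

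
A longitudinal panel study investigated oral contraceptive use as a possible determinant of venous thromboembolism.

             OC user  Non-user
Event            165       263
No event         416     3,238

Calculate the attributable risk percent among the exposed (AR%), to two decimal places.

Reading the table with exposure as columns: a = 165 (OC user, case), b = 416 (OC user, non-case), c = 263 (Non-user, case), d = 3238.
Risk in exposed = 165/581 = 0.28399; risk in unexposed = 263/3501 = 0.07512.
RR = 0.28399/0.07512 = 3.78046
AR% = (RR − 1)/RR × 100 = (3.78046 − 1)/3.78046 × 100 = 73.5482%

73.55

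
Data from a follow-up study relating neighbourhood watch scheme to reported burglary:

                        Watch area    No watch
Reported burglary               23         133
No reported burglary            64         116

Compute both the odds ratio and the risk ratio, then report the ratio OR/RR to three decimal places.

Reading the table with exposure as columns: a = 23 (Watch area, case), b = 64 (Watch area, non-case), c = 133 (No watch, case), d = 116.
OR = (23·116)/(64·133) = 2668/8512 = 0.31344
Risk in exposed = 23/87 = 0.26437; risk in unexposed = 133/249 = 0.53414; RR = 0.49494
OR/RR = 0.31344 / 0.49494 = 0.63328
The outcome is not rare, so the OR lies further from 1 than the RR.

0.633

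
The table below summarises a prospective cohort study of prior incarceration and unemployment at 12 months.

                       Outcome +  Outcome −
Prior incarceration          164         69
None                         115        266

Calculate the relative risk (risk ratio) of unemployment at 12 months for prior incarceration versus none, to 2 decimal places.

2.33

Cells: a = 164, b = 69, c = 115, d = 266.
Risk in exposed = 164/233 = 0.70386; risk in unexposed = 115/381 = 0.30184.
RR = 0.70386 / 0.30184 = 2.33193
The risk among the exposed is 2.33 times that among the unexposed.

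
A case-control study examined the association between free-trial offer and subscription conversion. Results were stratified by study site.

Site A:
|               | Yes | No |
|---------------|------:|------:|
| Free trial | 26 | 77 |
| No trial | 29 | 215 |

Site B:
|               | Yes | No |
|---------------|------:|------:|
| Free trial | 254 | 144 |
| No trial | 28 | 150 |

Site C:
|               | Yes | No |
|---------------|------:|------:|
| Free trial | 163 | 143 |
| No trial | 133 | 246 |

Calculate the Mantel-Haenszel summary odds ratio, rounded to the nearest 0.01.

OR_MH = Σ(aᵢdᵢ/nᵢ) / Σ(bᵢcᵢ/nᵢ), where nᵢ is the stratum total.
Stratum 1 (Site A): n = 347; a·d/n = 26·215/347 = 16.1095; b·c/n = 77·29/347 = 6.4352
Stratum 2 (Site B): n = 576; a·d/n = 254·150/576 = 66.1458; b·c/n = 144·28/576 = 7.0000
Stratum 3 (Site C): n = 685; a·d/n = 163·246/685 = 58.5372; b·c/n = 143·133/685 = 27.7650
OR_MH = (16.1095 + 66.1458 + 58.5372) / (6.4352 + 7.0000 + 27.7650) = 140.7926 / 41.2001 = 3.41729

3.42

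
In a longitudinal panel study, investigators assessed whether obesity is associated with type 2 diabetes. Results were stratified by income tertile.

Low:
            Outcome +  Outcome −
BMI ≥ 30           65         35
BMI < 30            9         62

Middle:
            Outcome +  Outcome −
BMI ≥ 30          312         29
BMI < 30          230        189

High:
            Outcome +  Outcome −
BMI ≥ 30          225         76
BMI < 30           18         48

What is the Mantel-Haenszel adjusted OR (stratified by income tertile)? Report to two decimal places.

9.10

OR_MH = Σ(aᵢdᵢ/nᵢ) / Σ(bᵢcᵢ/nᵢ), where nᵢ is the stratum total.
Stratum 1 (Low): n = 171; a·d/n = 65·62/171 = 23.5673; b·c/n = 35·9/171 = 1.8421
Stratum 2 (Middle): n = 760; a·d/n = 312·189/760 = 77.5895; b·c/n = 29·230/760 = 8.7763
Stratum 3 (High): n = 367; a·d/n = 225·48/367 = 29.4278; b·c/n = 76·18/367 = 3.7275
OR_MH = (23.5673 + 77.5895 + 29.4278) / (1.8421 + 8.7763 + 3.7275) = 130.5845 / 14.3459 = 9.10254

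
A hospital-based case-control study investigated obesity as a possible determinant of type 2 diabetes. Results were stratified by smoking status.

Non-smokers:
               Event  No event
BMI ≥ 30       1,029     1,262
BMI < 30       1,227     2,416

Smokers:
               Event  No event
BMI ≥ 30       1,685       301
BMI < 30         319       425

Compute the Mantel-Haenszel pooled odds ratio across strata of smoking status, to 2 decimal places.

OR_MH = Σ(aᵢdᵢ/nᵢ) / Σ(bᵢcᵢ/nᵢ), where nᵢ is the stratum total.
Stratum 1 (Non-smokers): n = 5934; a·d/n = 1029·2416/5934 = 418.9525; b·c/n = 1262·1227/5934 = 260.9494
Stratum 2 (Smokers): n = 2730; a·d/n = 1685·425/2730 = 262.3168; b·c/n = 301·319/2730 = 35.1718
OR_MH = (418.9525 + 262.3168) / (260.9494 + 35.1718) = 681.2693 / 296.1212 = 2.30064

2.30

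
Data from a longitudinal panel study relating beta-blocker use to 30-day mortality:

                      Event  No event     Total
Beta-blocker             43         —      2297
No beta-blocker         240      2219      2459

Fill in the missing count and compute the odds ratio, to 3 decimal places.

0.176

The missing cell is in the exposed row: 2297 − 43 = 2254.
So a = 43, b = 2254, c = 240, d = 2219.
OR = (a·d)/(b·c) = (43 × 2219) / (2254 × 240) = 95417 / 540960 = 0.17638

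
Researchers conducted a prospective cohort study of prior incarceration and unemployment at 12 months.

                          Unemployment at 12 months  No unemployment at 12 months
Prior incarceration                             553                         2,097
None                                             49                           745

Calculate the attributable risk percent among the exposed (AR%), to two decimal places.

70.43

Cells: a = 553, b = 2097, c = 49, d = 745.
Risk in exposed = 553/2650 = 0.20868; risk in unexposed = 49/794 = 0.06171.
RR = 0.20868/0.06171 = 3.38146
AR% = (RR − 1)/RR × 100 = (3.38146 − 1)/3.38146 × 100 = 70.4269%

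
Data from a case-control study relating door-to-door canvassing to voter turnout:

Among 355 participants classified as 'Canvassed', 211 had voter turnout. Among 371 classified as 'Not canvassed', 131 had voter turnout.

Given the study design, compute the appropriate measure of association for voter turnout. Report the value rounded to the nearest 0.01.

From the description: a = 211, b = 144, c = 131, d = 240.
This is a case-control study: participants were sampled on outcome status, so risks in the source population cannot be estimated directly — relative risk is not valid here. The odds ratio is the appropriate measure.
OR = (a·d)/(b·c) = (211 × 240) / (144 × 131) = 50640 / 18864 = 2.68448

2.68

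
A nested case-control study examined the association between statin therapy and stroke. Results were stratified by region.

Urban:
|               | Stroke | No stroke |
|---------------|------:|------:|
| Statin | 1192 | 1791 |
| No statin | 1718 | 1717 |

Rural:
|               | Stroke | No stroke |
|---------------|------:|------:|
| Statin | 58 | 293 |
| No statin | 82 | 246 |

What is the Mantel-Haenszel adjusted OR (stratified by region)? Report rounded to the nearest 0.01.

0.66

OR_MH = Σ(aᵢdᵢ/nᵢ) / Σ(bᵢcᵢ/nᵢ), where nᵢ is the stratum total.
Stratum 1 (Urban): n = 6418; a·d/n = 1192·1717/6418 = 318.8944; b·c/n = 1791·1718/6418 = 479.4232
Stratum 2 (Rural): n = 679; a·d/n = 58·246/679 = 21.0133; b·c/n = 293·82/679 = 35.3844
OR_MH = (318.8944 + 21.0133) / (479.4232 + 35.3844) = 339.9076 / 514.8076 = 0.66026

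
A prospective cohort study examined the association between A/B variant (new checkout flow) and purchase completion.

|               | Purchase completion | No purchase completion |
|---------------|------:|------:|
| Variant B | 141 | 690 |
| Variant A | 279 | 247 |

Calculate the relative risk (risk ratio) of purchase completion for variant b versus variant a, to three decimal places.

Cells: a = 141, b = 690, c = 279, d = 247.
Risk in exposed = 141/831 = 0.16968; risk in unexposed = 279/526 = 0.53042.
RR = 0.16968 / 0.53042 = 0.31989
The risk is 68% lower among the exposed than among the unexposed.

0.320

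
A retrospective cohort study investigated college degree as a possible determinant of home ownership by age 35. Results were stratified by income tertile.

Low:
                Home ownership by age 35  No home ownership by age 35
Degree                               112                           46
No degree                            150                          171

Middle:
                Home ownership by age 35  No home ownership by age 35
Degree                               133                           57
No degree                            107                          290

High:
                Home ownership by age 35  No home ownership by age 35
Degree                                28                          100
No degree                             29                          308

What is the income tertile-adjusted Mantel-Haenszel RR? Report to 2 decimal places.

RR_MH = Σ(aᵢ·n₀ᵢ/nᵢ) / Σ(cᵢ·n₁ᵢ/nᵢ), with n₁ᵢ = aᵢ+bᵢ (exposed), n₀ᵢ = cᵢ+dᵢ (unexposed), nᵢ = n₁ᵢ+n₀ᵢ.
Stratum 1 (Low): n₁ = 158, n₀ = 321, n = 479; a·n₀/n = 112·321/479 = 75.0564; c·n₁/n = 150·158/479 = 49.4781
Stratum 2 (Middle): n₁ = 190, n₀ = 397, n = 587; a·n₀/n = 133·397/587 = 89.9506; c·n₁/n = 107·190/587 = 34.6337
Stratum 3 (High): n₁ = 128, n₀ = 337, n = 465; a·n₀/n = 28·337/465 = 20.2925; c·n₁/n = 29·128/465 = 7.9828
RR_MH = (75.0564 + 89.9506 + 20.2925) / (49.4781 + 34.6337 + 7.9828) = 185.2994 / 92.0946 = 2.01206

2.01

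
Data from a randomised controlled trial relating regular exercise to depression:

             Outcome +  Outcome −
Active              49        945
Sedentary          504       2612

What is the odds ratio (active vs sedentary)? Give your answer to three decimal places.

0.269

Cells: a = 49, b = 945, c = 504, d = 2612.
OR = (a·d)/(b·c) = (49 × 2612) / (945 × 504) = 127988 / 476280 = 0.26872
Exposure is associated with lower odds of depression (OR = 0.27 < 1).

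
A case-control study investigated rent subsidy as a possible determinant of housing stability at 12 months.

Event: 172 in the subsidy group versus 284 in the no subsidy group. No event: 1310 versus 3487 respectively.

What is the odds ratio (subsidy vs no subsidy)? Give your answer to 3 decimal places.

From the description: a = 172, b = 1310, c = 284, d = 3487.
OR = (a·d)/(b·c) = (172 × 3487) / (1310 × 284) = 599764 / 372040 = 1.61210
The odds of housing stability at 12 months are about 1.61 times as high in the subsidy group.

1.612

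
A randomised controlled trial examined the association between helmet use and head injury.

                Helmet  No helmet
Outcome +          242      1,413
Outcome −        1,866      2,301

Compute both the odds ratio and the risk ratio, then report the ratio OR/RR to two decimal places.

Reading the table with exposure as columns: a = 242 (Helmet, case), b = 1866 (Helmet, non-case), c = 1413 (No helmet, case), d = 2301.
OR = (242·2301)/(1866·1413) = 556842/2636658 = 0.21119
Risk in exposed = 242/2108 = 0.11480; risk in unexposed = 1413/3714 = 0.38045; RR = 0.30175
OR/RR = 0.21119 / 0.30175 = 0.69990
The outcome is not rare, so the OR lies further from 1 than the RR.

0.70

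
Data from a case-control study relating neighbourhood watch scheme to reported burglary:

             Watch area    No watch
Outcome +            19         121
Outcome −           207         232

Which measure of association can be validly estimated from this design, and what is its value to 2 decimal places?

0.18

Reading the table with exposure as columns: a = 19 (Watch area, case), b = 207 (Watch area, non-case), c = 121 (No watch, case), d = 232.
This is a case-control study: participants were sampled on outcome status, so risks in the source population cannot be estimated directly — relative risk is not valid here. The odds ratio is the appropriate measure.
OR = (a·d)/(b·c) = (19 × 232) / (207 × 121) = 4408 / 25047 = 0.17599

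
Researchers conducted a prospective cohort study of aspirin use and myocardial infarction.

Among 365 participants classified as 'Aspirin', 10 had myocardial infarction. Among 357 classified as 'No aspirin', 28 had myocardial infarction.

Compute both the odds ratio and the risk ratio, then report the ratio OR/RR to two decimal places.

From the description: a = 10, b = 355, c = 28, d = 329.
OR = (10·329)/(355·28) = 3290/9940 = 0.33099
Risk in exposed = 10/365 = 0.02740; risk in unexposed = 28/357 = 0.07843; RR = 0.34932
OR/RR = 0.33099 / 0.34932 = 0.94753
The outcome is rare in both groups, so OR ≈ RR (ratio near 1).

0.95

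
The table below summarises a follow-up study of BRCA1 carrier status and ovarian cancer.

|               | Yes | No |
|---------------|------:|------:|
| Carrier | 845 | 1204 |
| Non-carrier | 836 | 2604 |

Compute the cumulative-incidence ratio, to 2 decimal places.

Cells: a = 845, b = 1204, c = 836, d = 2604.
Risk in exposed = 845/2049 = 0.41240; risk in unexposed = 836/3440 = 0.24302.
RR = 0.41240 / 0.24302 = 1.69694
The risk among the exposed is 1.70 times that among the unexposed.

1.70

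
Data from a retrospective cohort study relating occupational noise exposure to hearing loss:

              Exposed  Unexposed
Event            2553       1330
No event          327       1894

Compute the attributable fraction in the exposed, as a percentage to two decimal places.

Reading the table with exposure as columns: a = 2553 (Exposed, case), b = 327 (Exposed, non-case), c = 1330 (Unexposed, case), d = 1894.
Risk in exposed = 2553/2880 = 0.88646; risk in unexposed = 1330/3224 = 0.41253.
RR = 0.88646/0.41253 = 2.14883
AR% = (RR − 1)/RR × 100 = (2.14883 − 1)/2.14883 × 100 = 53.4630%

53.46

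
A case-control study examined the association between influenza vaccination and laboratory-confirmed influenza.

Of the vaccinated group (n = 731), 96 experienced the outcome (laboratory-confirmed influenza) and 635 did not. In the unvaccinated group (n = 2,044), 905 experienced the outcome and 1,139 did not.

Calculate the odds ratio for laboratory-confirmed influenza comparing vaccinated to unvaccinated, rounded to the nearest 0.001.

From the description: a = 96, b = 635, c = 905, d = 1139.
OR = (a·d)/(b·c) = (96 × 1139) / (635 × 905) = 109344 / 574675 = 0.19027
Exposure is associated with lower odds of laboratory-confirmed influenza (OR = 0.19 < 1).

0.190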